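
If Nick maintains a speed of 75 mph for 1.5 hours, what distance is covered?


Use the formula: distance = speed x time
Speed = 75 mph, Time = 1.5 hours
75 x 1.5 = 112.5 miles

112.5 miles


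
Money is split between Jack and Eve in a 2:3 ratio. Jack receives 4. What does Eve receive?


Find the multiplier:
4 / 2 = 2
Apply to Eve's share:
3 x 2 = 6

6


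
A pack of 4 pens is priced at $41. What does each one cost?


Total cost: $41
Number of items: 4
Unit price: $41 / 4 = $10.25

$10.25


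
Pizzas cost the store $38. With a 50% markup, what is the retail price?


Calculate the markup amount:
50% of $38 = $19
Add to cost:
$38 + $19 = $57

$57


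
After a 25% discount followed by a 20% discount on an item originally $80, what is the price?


First discount:
25% of $80 = $20
Price after first discount:
$80 - $20 = $60
Second discount:
20% of $60 = $12
Final price:
$60 - $12 = $48

$48


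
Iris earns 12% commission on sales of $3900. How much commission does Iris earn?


Convert rate to decimal:
12% = 0.12
Multiply by sales:
$3900 x 0.12 = $468

$468


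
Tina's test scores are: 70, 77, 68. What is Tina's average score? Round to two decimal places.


Add the scores:
70 + 77 + 68 = 215
Divide by the number of tests:
215 / 3 = 71.6666... ≈ 71.67

71.67


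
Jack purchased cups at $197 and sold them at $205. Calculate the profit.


Selling price = $205
Cost price = $197
Profit = selling price - cost price:
Profit = $205 - $197 = $8

$8


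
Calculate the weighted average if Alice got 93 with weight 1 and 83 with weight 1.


Weighted sum:
1 x 93 + 1 x 83 = 176
Total weight:
1 + 1 = 2
Weighted average:
176 / 2 = 88

88


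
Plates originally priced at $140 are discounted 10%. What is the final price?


Calculate the discount amount:
10% of $140 = $14
Subtract from original:
$140 - $14 = $126

$126


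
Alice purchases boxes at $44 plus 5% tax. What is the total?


Calculate the tax:
5% of $44 = $2.20
Add tax to price:
$44 + $2.20 = $46.20

$46.20


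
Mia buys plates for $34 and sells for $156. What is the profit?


Selling price = $156
Cost price = $34
Profit = selling price - cost price:
Profit = $156 - $34 = $122

$122


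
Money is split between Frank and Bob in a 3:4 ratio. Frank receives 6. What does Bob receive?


Find the multiplier:
6 / 3 = 2
Apply to Bob's share:
4 x 2 = 8

8


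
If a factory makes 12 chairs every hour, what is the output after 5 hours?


Production rate: 12 chairs per hour
Time: 5 hours
Total: 12 x 5 = 60 chairs

60 chairs


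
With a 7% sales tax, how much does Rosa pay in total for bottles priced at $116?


Calculate the tax:
7% of $116 = $8.12
Add tax to price:
$116 + $8.12 = $124.12

$124.12


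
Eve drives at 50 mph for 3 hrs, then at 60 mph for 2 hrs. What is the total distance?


Leg 1 distance:
50 x 3 = 150 miles
Leg 2 distance:
60 x 2 = 120 miles
Total distance:
150 + 120 = 270 miles

270 miles


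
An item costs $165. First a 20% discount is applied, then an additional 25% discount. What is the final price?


First discount:
20% of $165 = $33
Price after first discount:
$165 - $33 = $132
Second discount:
25% of $132 = $33
Final price:
$132 - $33 = $99

$99


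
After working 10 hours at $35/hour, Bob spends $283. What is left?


Calculate earnings:
10 x $35 = $350
Subtract spending:
$350 - $283 = $67

$67


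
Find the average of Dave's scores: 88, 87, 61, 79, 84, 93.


Add the scores:
88 + 87 + 61 + 79 + 84 + 93 = 492
Divide by the number of tests:
492 / 6 = 82

82


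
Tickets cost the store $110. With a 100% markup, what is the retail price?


Calculate the markup amount:
100% of $110 = $110
Add to cost:
$110 + $110 = $220

$220


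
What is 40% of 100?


Convert percentage to decimal:
40% = 0.4
Multiply:
100 x 0.4 = 40

40


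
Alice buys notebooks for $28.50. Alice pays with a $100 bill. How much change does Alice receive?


Start with the amount paid:
$100
Subtract the price:
$100 - $28.50 = $71.50

$71.50


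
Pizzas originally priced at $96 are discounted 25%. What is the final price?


Calculate the discount amount:
25% of $96 = $24
Subtract from original:
$96 - $24 = $72

$72


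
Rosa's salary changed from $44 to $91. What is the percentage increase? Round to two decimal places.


Find the absolute change:
|91 - 44| = 47
Divide by original and multiply by 100:
47 / 44 x 100 = 106.8181...% ≈ 106.82%

106.82%


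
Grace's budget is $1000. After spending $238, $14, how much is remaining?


Add up expenses:
$238 + $14 = $252
Subtract from budget:
$1000 - $252 = $748

$748


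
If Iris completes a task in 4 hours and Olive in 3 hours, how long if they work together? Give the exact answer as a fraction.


Iris's rate: 1/4 of the job per hour
Olive's rate: 1/3 of the job per hour
Combined rate: 1/4 + 1/3 = 7/12 per hour
Time = 1 / (7/12) = 12/7 hours (≈ 1.71 hours)

12/7 hours


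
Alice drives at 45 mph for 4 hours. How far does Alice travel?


Use the formula: distance = speed x time
Speed = 45 mph, Time = 4 hours
45 x 4 = 180 miles

180 miles


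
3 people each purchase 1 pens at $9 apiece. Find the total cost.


Cost per person:
1 x $9 = $9
Group total:
3 x $9 = $27

$27


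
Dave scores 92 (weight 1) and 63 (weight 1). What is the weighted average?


Weighted sum:
1 x 92 + 1 x 63 = 155
Total weight:
1 + 1 = 2
Weighted average:
155 / 2 = 77.5

77.5


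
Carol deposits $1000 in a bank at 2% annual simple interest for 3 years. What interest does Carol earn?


Use the formula I = P x R x T / 100
P x R x T = 1000 x 2 x 3 = 6000
I = 6000 / 100 = $60

$60


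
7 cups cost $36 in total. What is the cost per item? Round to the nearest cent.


Total cost: $36
Number of items: 7
Unit price: $36 / 7 = $5.1428... ≈ $5.14

$5.14


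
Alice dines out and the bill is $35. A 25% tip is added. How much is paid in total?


Calculate the tip:
25% of $35 = $8.75
Add tip to meal cost:
$35 + $8.75 = $43.75

$43.75


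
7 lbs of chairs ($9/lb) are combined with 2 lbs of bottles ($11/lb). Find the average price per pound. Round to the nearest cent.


Cost of chairs:
7 x $9 = $63
Cost of bottles:
2 x $11 = $22
Total cost: $63 + $22 = $85
Total weight: 9 lbs
Average: $85 / 9 = $9.4444... ≈ $9.44/lb

$9.44/lb


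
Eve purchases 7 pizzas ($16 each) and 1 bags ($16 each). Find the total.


Cost of pizzas:
7 x $16 = $112
Cost of bags:
1 x $16 = $16
Add both:
$112 + $16 = $128

$128


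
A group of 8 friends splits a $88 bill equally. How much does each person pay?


Total bill: $88
Number of people: 8
Each pays: $88 / 8 = $11

$11


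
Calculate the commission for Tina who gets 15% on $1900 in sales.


Convert rate to decimal:
15% = 0.15
Multiply by sales:
$1900 x 0.15 = $285

$285


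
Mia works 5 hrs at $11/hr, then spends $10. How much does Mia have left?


Calculate earnings:
5 x $11 = $55
Subtract spending:
$55 - $10 = $45

$45


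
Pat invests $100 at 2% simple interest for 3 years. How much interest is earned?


Use the formula I = P x R x T / 100
P x R x T = 100 x 2 x 3 = 600
I = 600 / 100 = $6

$6


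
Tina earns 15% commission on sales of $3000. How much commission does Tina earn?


Convert rate to decimal:
15% = 0.15
Multiply by sales:
$3000 x 0.15 = $450

$450


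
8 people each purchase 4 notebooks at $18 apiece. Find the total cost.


Cost per person:
4 x $18 = $72
Group total:
8 x $72 = $576

$576


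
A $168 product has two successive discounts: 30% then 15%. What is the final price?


First discount:
30% of $168 = $50.40
Price after first discount:
$168 - $50.40 = $117.60
Second discount:
15% of $117.60 = $17.64
Final price:
$117.60 - $17.64 = $99.96

$99.96


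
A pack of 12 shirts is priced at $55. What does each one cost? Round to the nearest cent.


Total cost: $55
Number of items: 12
Unit price: $55 / 12 = $4.5833... ≈ $4.58

$4.58


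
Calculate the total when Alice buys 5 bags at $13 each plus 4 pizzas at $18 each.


Cost of bags:
5 x $13 = $65
Cost of pizzas:
4 x $18 = $72
Add both:
$65 + $72 = $137

$137


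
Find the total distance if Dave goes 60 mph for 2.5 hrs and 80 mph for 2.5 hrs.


Leg 1 distance:
60 x 2.5 = 150 miles
Leg 2 distance:
80 x 2.5 = 200 miles
Total distance:
150 + 200 = 350 miles

350 miles


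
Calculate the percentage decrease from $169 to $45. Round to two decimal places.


Find the absolute change:
|45 - 169| = 124
Divide by original and multiply by 100:
124 / 169 x 100 = 73.3727...% ≈ 73.37%

73.37%


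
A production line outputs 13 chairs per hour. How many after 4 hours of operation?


Production rate: 13 chairs per hour
Time: 4 hours
Total: 13 x 4 = 52 chairs

52 chairs


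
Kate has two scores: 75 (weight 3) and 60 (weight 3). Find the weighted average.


Weighted sum:
3 x 75 + 3 x 60 = 405
Total weight:
3 + 3 = 6
Weighted average:
405 / 6 = 67.5

67.5


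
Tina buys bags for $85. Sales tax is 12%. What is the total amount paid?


Calculate the tax:
12% of $85 = $10.20
Add tax to price:
$85 + $10.20 = $95.20

$95.20


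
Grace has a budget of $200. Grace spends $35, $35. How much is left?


Add up expenses:
$35 + $35 = $70
Subtract from budget:
$200 - $70 = $130

$130


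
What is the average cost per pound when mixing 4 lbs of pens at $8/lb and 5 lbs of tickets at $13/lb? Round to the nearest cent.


Cost of pens:
4 x $8 = $32
Cost of tickets:
5 x $13 = $65
Total cost: $32 + $65 = $97
Total weight: 9 lbs
Average: $97 / 9 = $10.7777... ≈ $10.78/lb

$10.78/lb


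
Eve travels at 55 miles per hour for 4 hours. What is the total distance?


Use the formula: distance = speed x time
Speed = 55 mph, Time = 4 hours
55 x 4 = 220 miles

220 miles


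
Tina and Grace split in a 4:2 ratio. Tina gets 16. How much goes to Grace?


Find the multiplier:
16 / 4 = 4
Apply to Grace's share:
2 x 4 = 8

8


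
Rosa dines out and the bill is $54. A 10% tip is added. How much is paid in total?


Calculate the tip:
10% of $54 = $5.40
Add tip to meal cost:
$54 + $5.40 = $59.40

$59.40


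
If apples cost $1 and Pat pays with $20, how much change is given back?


Start with the amount paid:
$20
Subtract the price:
$20 - $1 = $19

$19


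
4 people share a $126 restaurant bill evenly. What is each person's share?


Total bill: $126
Number of people: 4
Each pays: $126 / 4 = $31.50

$31.50


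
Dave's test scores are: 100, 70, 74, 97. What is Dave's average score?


Add the scores:
100 + 70 + 74 + 97 = 341
Divide by the number of tests:
341 / 4 = 85.25

85.25


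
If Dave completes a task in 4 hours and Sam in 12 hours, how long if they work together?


Dave's rate: 1/4 of the job per hour
Sam's rate: 1/12 of the job per hour
Combined rate: 1/4 + 1/12 = 1/3 per hour
Time = 1 / (1/3) = 3 hours

3 hours


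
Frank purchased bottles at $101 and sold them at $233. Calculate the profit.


Selling price = $233
Cost price = $101
Profit = selling price - cost price:
Profit = $233 - $101 = $132

$132


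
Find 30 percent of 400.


Convert percentage to decimal:
30% = 0.3
Multiply:
400 x 0.3 = 120

120


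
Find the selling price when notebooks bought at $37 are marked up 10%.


Calculate the markup amount:
10% of $37 = $3.70
Add to cost:
$37 + $3.70 = $40.70

$40.70


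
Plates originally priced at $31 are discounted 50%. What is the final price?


Calculate the discount amount:
50% of $31 = $15.50
Subtract from original:
$31 - $15.50 = $15.50

$15.50


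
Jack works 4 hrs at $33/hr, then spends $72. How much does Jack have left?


Calculate earnings:
4 x $33 = $132
Subtract spending:
$132 - $72 = $60

$60


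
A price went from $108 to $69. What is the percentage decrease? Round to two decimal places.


Find the absolute change:
|69 - 108| = 39
Divide by original and multiply by 100:
39 / 108 x 100 = 36.1111...% ≈ 36.11%

36.11%


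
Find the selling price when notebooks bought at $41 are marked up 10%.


Calculate the markup amount:
10% of $41 = $4.10
Add to cost:
$41 + $4.10 = $45.10

$45.10


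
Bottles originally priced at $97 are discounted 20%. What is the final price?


Calculate the discount amount:
20% of $97 = $19.40
Subtract from original:
$97 - $19.40 = $77.60

$77.60


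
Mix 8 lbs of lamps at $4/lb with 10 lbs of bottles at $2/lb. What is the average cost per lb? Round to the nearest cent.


Cost of lamps:
8 x $4 = $32
Cost of bottles:
10 x $2 = $20
Total cost: $32 + $20 = $52
Total weight: 18 lbs
Average: $52 / 18 = $2.8888... ≈ $2.89/lb

$2.89/lb


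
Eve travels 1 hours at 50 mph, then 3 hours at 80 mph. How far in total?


Leg 1 distance:
50 x 1 = 50 miles
Leg 2 distance:
80 x 3 = 240 miles
Total distance:
50 + 240 = 290 miles

290 miles


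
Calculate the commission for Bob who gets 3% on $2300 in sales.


Convert rate to decimal:
3% = 0.03
Multiply by sales:
$2300 x 0.03 = $69

$69


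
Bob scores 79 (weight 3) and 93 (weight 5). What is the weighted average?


Weighted sum:
3 x 79 + 5 x 93 = 702
Total weight:
3 + 5 = 8
Weighted average:
702 / 8 = 87.75

87.75


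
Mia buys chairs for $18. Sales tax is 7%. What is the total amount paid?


Calculate the tax:
7% of $18 = $1.26
Add tax to price:
$18 + $1.26 = $19.26

$19.26


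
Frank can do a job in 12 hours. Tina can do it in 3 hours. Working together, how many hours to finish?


Frank's rate: 1/12 of the job per hour
Tina's rate: 1/3 of the job per hour
Combined rate: 1/12 + 1/3 = 5/12 per hour
Time = 1 / (5/12) = 12/5 = 2.4 hours

2.4 hours


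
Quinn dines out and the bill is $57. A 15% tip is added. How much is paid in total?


Calculate the tip:
15% of $57 = $8.55
Add tip to meal cost:
$57 + $8.55 = $65.55

$65.55


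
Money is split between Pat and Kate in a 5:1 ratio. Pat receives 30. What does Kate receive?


Find the multiplier:
30 / 5 = 6
Apply to Kate's share:
1 x 6 = 6

6


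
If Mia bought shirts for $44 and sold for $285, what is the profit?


Selling price = $285
Cost price = $44
Profit = selling price - cost price:
Profit = $285 - $44 = $241

$241


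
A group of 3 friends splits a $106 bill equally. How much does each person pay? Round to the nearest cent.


Total bill: $106
Number of people: 3
Each pays: $106 / 3 = $35.3333... ≈ $35.33

$35.33


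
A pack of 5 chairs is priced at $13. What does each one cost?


Total cost: $13
Number of items: 5
Unit price: $13 / 5 = $2.60

$2.60


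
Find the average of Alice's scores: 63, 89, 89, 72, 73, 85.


Add the scores:
63 + 89 + 89 + 72 + 73 + 85 = 471
Divide by the number of tests:
471 / 6 = 78.5

78.5


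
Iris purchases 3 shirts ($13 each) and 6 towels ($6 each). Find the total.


Cost of shirts:
3 x $13 = $39
Cost of towels:
6 x $6 = $36
Add both:
$39 + $36 = $75

$75


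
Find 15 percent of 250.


Convert percentage to decimal:
15% = 0.15
Multiply:
250 x 0.15 = 37.5

37.5


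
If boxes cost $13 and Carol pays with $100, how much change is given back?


Start with the amount paid:
$100
Subtract the price:
$100 - $13 = $87

$87


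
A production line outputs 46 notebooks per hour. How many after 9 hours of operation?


Production rate: 46 notebooks per hour
Time: 9 hours
Total: 46 x 9 = 414 notebooks

414 notebooks


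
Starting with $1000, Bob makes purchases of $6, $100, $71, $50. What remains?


Add up expenses:
$6 + $100 + $71 + $50 = $227
Subtract from budget:
$1000 - $227 = $773

$773


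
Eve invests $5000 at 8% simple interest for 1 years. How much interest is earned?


Use the formula I = P x R x T / 100
P x R x T = 5000 x 8 x 1 = 40000
I = 40000 / 100 = $400

$400


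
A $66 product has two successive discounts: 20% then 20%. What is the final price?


First discount:
20% of $66 = $13.20
Price after first discount:
$66 - $13.20 = $52.80
Second discount:
20% of $52.80 = $10.56
Final price:
$52.80 - $10.56 = $42.24

$42.24


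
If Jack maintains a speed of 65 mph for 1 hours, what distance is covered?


Use the formula: distance = speed x time
Speed = 65 mph, Time = 1 hours
65 x 1 = 65 miles

65 miles


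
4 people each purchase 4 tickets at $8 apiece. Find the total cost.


Cost per person:
4 x $8 = $32
Group total:
4 x $32 = $128

$128


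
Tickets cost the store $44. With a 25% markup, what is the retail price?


Calculate the markup amount:
25% of $44 = $11
Add to cost:
$44 + $11 = $55

$55


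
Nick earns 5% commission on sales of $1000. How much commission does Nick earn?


Convert rate to decimal:
5% = 0.05
Multiply by sales:
$1000 x 0.05 = $50

$50


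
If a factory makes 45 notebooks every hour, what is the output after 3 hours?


Production rate: 45 notebooks per hour
Time: 3 hours
Total: 45 x 3 = 135 notebooks

135 notebooks


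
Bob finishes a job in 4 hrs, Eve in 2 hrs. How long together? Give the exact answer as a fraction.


Bob's rate: 1/4 of the job per hour
Eve's rate: 1/2 of the job per hour
Combined rate: 1/4 + 1/2 = 3/4 per hour
Time = 1 / (3/4) = 4/3 hours (≈ 1.33 hours)

4/3 hours


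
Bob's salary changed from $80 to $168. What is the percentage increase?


Find the absolute change:
|168 - 80| = 88
Divide by original and multiply by 100:
88 / 80 x 100 = 110%

110%


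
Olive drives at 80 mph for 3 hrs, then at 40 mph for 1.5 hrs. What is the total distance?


Leg 1 distance:
80 x 3 = 240 miles
Leg 2 distance:
40 x 1.5 = 60 miles
Total distance:
240 + 60 = 300 miles

300 miles


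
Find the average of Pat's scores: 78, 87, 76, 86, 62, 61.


Add the scores:
78 + 87 + 76 + 86 + 62 + 61 = 450
Divide by the number of tests:
450 / 6 = 75

75


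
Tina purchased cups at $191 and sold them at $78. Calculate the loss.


Selling price = $78
Cost price = $191
Loss = cost price - selling price:
Loss = $191 - $78 = $113

$113


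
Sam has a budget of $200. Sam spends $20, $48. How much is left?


Add up expenses:
$20 + $48 = $68
Subtract from budget:
$200 - $68 = $132

$132


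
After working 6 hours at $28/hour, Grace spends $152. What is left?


Calculate earnings:
6 x $28 = $168
Subtract spending:
$168 - $152 = $16

$16


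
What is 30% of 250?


Convert percentage to decimal:
30% = 0.3
Multiply:
250 x 0.3 = 75

75


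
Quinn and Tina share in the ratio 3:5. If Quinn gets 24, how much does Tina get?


Find the multiplier:
24 / 3 = 8
Apply to Tina's share:
5 x 8 = 40

40


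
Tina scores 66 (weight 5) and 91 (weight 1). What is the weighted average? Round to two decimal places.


Weighted sum:
5 x 66 + 1 x 91 = 421
Total weight:
5 + 1 = 6
Weighted average:
421 / 6 = 70.1666... ≈ 70.17

70.17


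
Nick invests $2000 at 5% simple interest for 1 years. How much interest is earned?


Use the formula I = P x R x T / 100
P x R x T = 2000 x 5 x 1 = 10000
I = 10000 / 100 = $100

$100


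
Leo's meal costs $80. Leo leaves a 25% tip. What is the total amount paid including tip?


Calculate the tip:
25% of $80 = $20
Add tip to meal cost:
$80 + $20 = $100

$100


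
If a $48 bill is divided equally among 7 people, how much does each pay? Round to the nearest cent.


Total bill: $48
Number of people: 7
Each pays: $48 / 7 = $6.8571... ≈ $6.86

$6.86


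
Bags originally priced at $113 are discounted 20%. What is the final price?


Calculate the discount amount:
20% of $113 = $22.60
Subtract from original:
$113 - $22.60 = $90.40

$90.40


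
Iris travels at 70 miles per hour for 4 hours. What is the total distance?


Use the formula: distance = speed x time
Speed = 70 mph, Time = 4 hours
70 x 4 = 280 miles

280 miles


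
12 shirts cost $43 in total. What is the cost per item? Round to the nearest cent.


Total cost: $43
Number of items: 12
Unit price: $43 / 12 = $3.5833... ≈ $3.58

$3.58


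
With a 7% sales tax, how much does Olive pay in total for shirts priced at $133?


Calculate the tax:
7% of $133 = $9.31
Add tax to price:
$133 + $9.31 = $142.31

$142.31


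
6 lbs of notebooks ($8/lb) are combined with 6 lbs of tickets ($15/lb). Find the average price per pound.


Cost of notebooks:
6 x $8 = $48
Cost of tickets:
6 x $15 = $90
Total cost: $48 + $90 = $138
Total weight: 12 lbs
Average: $138 / 12 = $11.50/lb

$11.50/lb


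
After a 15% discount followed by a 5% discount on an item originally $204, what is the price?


First discount:
15% of $204 = $30.60
Price after first discount:
$204 - $30.60 = $173.40
Second discount:
5% of $173.40 = $8.67
Final price:
$173.40 - $8.67 = $164.73

$164.73


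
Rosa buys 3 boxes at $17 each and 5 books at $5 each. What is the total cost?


Cost of boxes:
3 x $17 = $51
Cost of books:
5 x $5 = $25
Add both:
$51 + $25 = $76

$76


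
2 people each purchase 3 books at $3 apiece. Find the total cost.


Cost per person:
3 x $3 = $9
Group total:
2 x $9 = $18

$18


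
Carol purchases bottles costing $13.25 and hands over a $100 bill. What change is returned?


Start with the amount paid:
$100
Subtract the price:
$100 - $13.25 = $86.75

$86.75


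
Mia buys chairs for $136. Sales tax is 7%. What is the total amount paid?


Calculate the tax:
7% of $136 = $9.52
Add tax to price:
$136 + $9.52 = $145.52

$145.52


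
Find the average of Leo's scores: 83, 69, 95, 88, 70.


Add the scores:
83 + 69 + 95 + 88 + 70 = 405
Divide by the number of tests:
405 / 5 = 81

81


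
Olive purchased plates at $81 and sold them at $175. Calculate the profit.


Selling price = $175
Cost price = $81
Profit = selling price - cost price:
Profit = $175 - $81 = $94

$94


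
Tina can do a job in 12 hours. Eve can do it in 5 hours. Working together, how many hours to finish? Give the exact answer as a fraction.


Tina's rate: 1/12 of the job per hour
Eve's rate: 1/5 of the job per hour
Combined rate: 1/12 + 1/5 = 17/60 per hour
Time = 1 / (17/60) = 60/17 hours (≈ 3.53 hours)

60/17 hours


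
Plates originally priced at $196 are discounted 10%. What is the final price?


Calculate the discount amount:
10% of $196 = $19.60
Subtract from original:
$196 - $19.60 = $176.40

$176.40


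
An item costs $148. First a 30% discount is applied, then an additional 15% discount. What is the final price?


First discount:
30% of $148 = $44.40
Price after first discount:
$148 - $44.40 = $103.60
Second discount:
15% of $103.60 = $15.54
Final price:
$103.60 - $15.54 = $88.06

$88.06


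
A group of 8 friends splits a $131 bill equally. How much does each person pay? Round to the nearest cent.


Total bill: $131
Number of people: 8
Each pays: $131 / 8 = $16.375 ≈ $16.38

$16.38


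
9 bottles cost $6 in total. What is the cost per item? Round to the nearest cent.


Total cost: $6
Number of items: 9
Unit price: $6 / 9 = $0.6666... ≈ $0.67

$0.67


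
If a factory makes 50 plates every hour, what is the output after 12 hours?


Production rate: 50 plates per hour
Time: 12 hours
Total: 50 x 12 = 600 plates

600 plates


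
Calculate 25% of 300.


Convert percentage to decimal:
25% = 0.25
Multiply:
300 x 0.25 = 75

75


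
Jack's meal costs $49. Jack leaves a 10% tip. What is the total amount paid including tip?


Calculate the tip:
10% of $49 = $4.90
Add tip to meal cost:
$49 + $4.90 = $53.90

$53.90


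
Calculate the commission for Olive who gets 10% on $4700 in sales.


Convert rate to decimal:
10% = 0.1
Multiply by sales:
$4700 x 0.1 = $470

$470


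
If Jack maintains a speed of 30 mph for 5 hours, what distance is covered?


Use the formula: distance = speed x time
Speed = 30 mph, Time = 5 hours
30 x 5 = 150 miles

150 miles


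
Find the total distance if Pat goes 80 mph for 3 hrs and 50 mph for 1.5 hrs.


Leg 1 distance:
80 x 3 = 240 miles
Leg 2 distance:
50 x 1.5 = 75 miles
Total distance:
240 + 75 = 315 miles

315 miles


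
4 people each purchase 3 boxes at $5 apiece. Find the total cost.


Cost per person:
3 x $5 = $15
Group total:
4 x $15 = $60

$60


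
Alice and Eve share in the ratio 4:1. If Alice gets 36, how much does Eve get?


Find the multiplier:
36 / 4 = 9
Apply to Eve's share:
1 x 9 = 9

9


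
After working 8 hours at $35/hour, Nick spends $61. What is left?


Calculate earnings:
8 x $35 = $280
Subtract spending:
$280 - $61 = $219

$219


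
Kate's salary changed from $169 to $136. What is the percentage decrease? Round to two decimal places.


Find the absolute change:
|136 - 169| = 33
Divide by original and multiply by 100:
33 / 169 x 100 = 19.5266...% ≈ 19.53%

19.53%


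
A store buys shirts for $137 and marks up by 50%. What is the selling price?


Calculate the markup amount:
50% of $137 = $68.50
Add to cost:
$137 + $68.50 = $205.50

$205.50


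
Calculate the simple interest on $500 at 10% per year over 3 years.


Use the formula I = P x R x T / 100
P x R x T = 500 x 10 x 3 = 15000
I = 15000 / 100 = $150

$150


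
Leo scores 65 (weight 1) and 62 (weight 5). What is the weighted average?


Weighted sum:
1 x 65 + 5 x 62 = 375
Total weight:
1 + 5 = 6
Weighted average:
375 / 6 = 62.5

62.5


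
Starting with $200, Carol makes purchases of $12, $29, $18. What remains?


Add up expenses:
$12 + $29 + $18 = $59
Subtract from budget:
$200 - $59 = $141

$141


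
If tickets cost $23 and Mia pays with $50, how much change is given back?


Start with the amount paid:
$50
Subtract the price:
$50 - $23 = $27

$27


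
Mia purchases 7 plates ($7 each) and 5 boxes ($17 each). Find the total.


Cost of plates:
7 x $7 = $49
Cost of boxes:
5 x $17 = $85
Add both:
$49 + $85 = $134

$134


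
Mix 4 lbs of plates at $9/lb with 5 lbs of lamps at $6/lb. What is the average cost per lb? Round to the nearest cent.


Cost of plates:
4 x $9 = $36
Cost of lamps:
5 x $6 = $30
Total cost: $36 + $30 = $66
Total weight: 9 lbs
Average: $66 / 9 = $7.3333... ≈ $7.33/lb

$7.33/lb


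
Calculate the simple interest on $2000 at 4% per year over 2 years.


Use the formula I = P x R x T / 100
P x R x T = 2000 x 4 x 2 = 16000
I = 16000 / 100 = $160

$160


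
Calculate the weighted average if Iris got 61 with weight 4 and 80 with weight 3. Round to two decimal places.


Weighted sum:
4 x 61 + 3 x 80 = 484
Total weight:
4 + 3 = 7
Weighted average:
484 / 7 = 69.1428... ≈ 69.14

69.14


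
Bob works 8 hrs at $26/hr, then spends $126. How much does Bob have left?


Calculate earnings:
8 x $26 = $208
Subtract spending:
$208 - $126 = $82

$82


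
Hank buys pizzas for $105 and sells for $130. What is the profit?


Selling price = $130
Cost price = $105
Profit = selling price - cost price:
Profit = $130 - $105 = $25

$25


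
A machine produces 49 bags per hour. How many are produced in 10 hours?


Production rate: 49 bags per hour
Time: 10 hours
Total: 49 x 10 = 490 bags

490 bags


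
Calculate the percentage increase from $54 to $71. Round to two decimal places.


Find the absolute change:
|71 - 54| = 17
Divide by original and multiply by 100:
17 / 54 x 100 = 31.4814...% ≈ 31.48%

31.48%


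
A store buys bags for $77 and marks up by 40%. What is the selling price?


Calculate the markup amount:
40% of $77 = $30.80
Add to cost:
$77 + $30.80 = $107.80

$107.80


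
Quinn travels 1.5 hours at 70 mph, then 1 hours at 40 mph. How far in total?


Leg 1 distance:
70 x 1.5 = 105 miles
Leg 2 distance:
40 x 1 = 40 miles
Total distance:
105 + 40 = 145 miles

145 miles


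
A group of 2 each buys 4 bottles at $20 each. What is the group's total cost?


Cost per person:
4 x $20 = $80
Group total:
2 x $80 = $160

$160


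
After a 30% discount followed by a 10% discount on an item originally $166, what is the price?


First discount:
30% of $166 = $49.80
Price after first discount:
$166 - $49.80 = $116.20
Second discount:
10% of $116.20 = $11.62
Final price:
$116.20 - $11.62 = $104.58

$104.58


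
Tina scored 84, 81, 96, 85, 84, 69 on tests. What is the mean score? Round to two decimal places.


Add the scores:
84 + 81 + 96 + 85 + 84 + 69 = 499
Divide by the number of tests:
499 / 6 = 83.1666... ≈ 83.17

83.17


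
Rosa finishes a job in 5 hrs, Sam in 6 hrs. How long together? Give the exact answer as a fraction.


Rosa's rate: 1/5 of the job per hour
Sam's rate: 1/6 of the job per hour
Combined rate: 1/5 + 1/6 = 11/30 per hour
Time = 1 / (11/30) = 30/11 hours (≈ 2.73 hours)

30/11 hours


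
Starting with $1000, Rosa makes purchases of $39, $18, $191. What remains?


Add up expenses:
$39 + $18 + $191 = $248
Subtract from budget:
$1000 - $248 = $752

$752


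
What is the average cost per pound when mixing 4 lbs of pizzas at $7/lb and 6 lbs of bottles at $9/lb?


Cost of pizzas:
4 x $7 = $28
Cost of bottles:
6 x $9 = $54
Total cost: $28 + $54 = $82
Total weight: 10 lbs
Average: $82 / 10 = $8.20/lb

$8.20/lb


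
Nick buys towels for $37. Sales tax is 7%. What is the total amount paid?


Calculate the tax:
7% of $37 = $2.59
Add tax to price:
$37 + $2.59 = $39.59

$39.59


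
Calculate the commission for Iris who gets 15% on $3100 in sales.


Convert rate to decimal:
15% = 0.15
Multiply by sales:
$3100 x 0.15 = $465

$465


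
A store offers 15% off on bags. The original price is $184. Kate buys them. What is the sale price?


Calculate the discount amount:
15% of $184 = $27.60
Subtract from original:
$184 - $27.60 = $156.40

$156.40


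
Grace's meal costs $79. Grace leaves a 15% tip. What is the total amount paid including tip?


Calculate the tip:
15% of $79 = $11.85
Add tip to meal cost:
$79 + $11.85 = $90.85

$90.85


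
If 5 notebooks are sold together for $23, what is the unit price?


Total cost: $23
Number of items: 5
Unit price: $23 / 5 = $4.60

$4.60


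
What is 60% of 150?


Convert percentage to decimal:
60% = 0.6
Multiply:
150 x 0.6 = 90

90


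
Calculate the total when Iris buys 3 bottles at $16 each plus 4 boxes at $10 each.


Cost of bottles:
3 x $16 = $48
Cost of boxes:
4 x $10 = $40
Add both:
$48 + $40 = $88

$88


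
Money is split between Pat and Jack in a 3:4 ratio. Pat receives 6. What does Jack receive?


Find the multiplier:
6 / 3 = 2
Apply to Jack's share:
4 x 2 = 8

8


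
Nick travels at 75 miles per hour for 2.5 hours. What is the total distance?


Use the formula: distance = speed x time
Speed = 75 mph, Time = 2.5 hours
75 x 2.5 = 187.5 miles

187.5 miles


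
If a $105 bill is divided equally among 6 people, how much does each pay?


Total bill: $105
Number of people: 6
Each pays: $105 / 6 = $17.50

$17.50


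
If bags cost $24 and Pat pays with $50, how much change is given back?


Start with the amount paid:
$50
Subtract the price:
$50 - $24 = $26

$26


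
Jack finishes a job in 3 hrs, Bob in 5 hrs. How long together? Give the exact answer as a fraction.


Jack's rate: 1/3 of the job per hour
Bob's rate: 1/5 of the job per hour
Combined rate: 1/3 + 1/5 = 8/15 per hour
Time = 1 / (8/15) = 15/8 hours (≈ 1.88 hours)

15/8 hours


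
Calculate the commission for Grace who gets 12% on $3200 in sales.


Convert rate to decimal:
12% = 0.12
Multiply by sales:
$3200 x 0.12 = $384

$384


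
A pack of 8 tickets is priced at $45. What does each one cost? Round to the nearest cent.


Total cost: $45
Number of items: 8
Unit price: $45 / 8 = $5.625 ≈ $5.63

$5.63


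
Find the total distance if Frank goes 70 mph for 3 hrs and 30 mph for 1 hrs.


Leg 1 distance:
70 x 3 = 210 miles
Leg 2 distance:
30 x 1 = 30 miles
Total distance:
210 + 30 = 240 miles

240 miles


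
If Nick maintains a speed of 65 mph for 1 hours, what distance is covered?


Use the formula: distance = speed x time
Speed = 65 mph, Time = 1 hours
65 x 1 = 65 miles

65 miles


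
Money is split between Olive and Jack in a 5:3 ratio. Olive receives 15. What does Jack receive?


Find the multiplier:
15 / 5 = 3
Apply to Jack's share:
3 x 3 = 9

9


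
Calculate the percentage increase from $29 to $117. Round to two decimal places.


Find the absolute change:
|117 - 29| = 88
Divide by original and multiply by 100:
88 / 29 x 100 = 303.4482...% ≈ 303.45%

303.45%


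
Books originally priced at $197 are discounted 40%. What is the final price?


Calculate the discount amount:
40% of $197 = $78.80
Subtract from original:
$197 - $78.80 = $118.20

$118.20


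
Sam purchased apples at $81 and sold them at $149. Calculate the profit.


Selling price = $149
Cost price = $81
Profit = selling price - cost price:
Profit = $149 - $81 = $68

$68


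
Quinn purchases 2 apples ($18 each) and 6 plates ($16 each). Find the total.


Cost of apples:
2 x $18 = $36
Cost of plates:
6 x $16 = $96
Add both:
$36 + $96 = $132

$132


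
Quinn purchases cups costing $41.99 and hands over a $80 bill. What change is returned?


Start with the amount paid:
$80
Subtract the price:
$80 - $41.99 = $38.01

$38.01


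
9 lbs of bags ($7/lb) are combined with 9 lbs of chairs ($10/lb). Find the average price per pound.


Cost of bags:
9 x $7 = $63
Cost of chairs:
9 x $10 = $90
Total cost: $63 + $90 = $153
Total weight: 18 lbs
Average: $153 / 18 = $8.50/lb

$8.50/lb


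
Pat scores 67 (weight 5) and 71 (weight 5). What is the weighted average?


Weighted sum:
5 x 67 + 5 x 71 = 690
Total weight:
5 + 5 = 10
Weighted average:
690 / 10 = 69

69


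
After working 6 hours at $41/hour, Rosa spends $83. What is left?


Calculate earnings:
6 x $41 = $246
Subtract spending:
$246 - $83 = $163

$163


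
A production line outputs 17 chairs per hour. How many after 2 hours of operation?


Production rate: 17 chairs per hour
Time: 2 hours
Total: 17 x 2 = 34 chairs

34 chairs


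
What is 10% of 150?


Convert percentage to decimal:
10% = 0.1
Multiply:
150 x 0.1 = 15

15


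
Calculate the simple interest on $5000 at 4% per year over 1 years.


Use the formula I = P x R x T / 100
P x R x T = 5000 x 4 x 1 = 20000
I = 20000 / 100 = $200

$200


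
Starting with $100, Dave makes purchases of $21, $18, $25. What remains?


Add up expenses:
$21 + $18 + $25 = $64
Subtract from budget:
$100 - $64 = $36

$36


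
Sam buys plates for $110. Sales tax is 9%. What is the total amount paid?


Calculate the tax:
9% of $110 = $9.90
Add tax to price:
$110 + $9.90 = $119.90

$119.90


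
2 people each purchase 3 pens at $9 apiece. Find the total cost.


Cost per person:
3 x $9 = $27
Group total:
2 x $27 = $54

$54


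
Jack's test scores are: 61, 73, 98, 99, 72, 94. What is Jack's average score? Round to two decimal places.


Add the scores:
61 + 73 + 98 + 99 + 72 + 94 = 497
Divide by the number of tests:
497 / 6 = 82.8333... ≈ 82.83

82.83


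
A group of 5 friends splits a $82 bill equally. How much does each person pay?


Total bill: $82
Number of people: 5
Each pays: $82 / 5 = $16.40

$16.40


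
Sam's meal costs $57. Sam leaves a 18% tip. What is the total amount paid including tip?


Calculate the tip:
18% of $57 = $10.26
Add tip to meal cost:
$57 + $10.26 = $67.26

$67.26


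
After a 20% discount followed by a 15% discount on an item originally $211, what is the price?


First discount:
20% of $211 = $42.20
Price after first discount:
$211 - $42.20 = $168.80
Second discount:
15% of $168.80 = $25.32
Final price:
$168.80 - $25.32 = $143.48

$143.48


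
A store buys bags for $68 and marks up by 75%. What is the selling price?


Calculate the markup amount:
75% of $68 = $51
Add to cost:
$68 + $51 = $119

$119


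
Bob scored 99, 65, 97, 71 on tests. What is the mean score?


Add the scores:
99 + 65 + 97 + 71 = 332
Divide by the number of tests:
332 / 4 = 83

83


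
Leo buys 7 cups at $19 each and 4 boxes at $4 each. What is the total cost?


Cost of cups:
7 x $19 = $133
Cost of boxes:
4 x $4 = $16
Add both:
$133 + $16 = $149

$149


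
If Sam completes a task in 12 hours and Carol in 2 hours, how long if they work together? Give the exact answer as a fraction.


Sam's rate: 1/12 of the job per hour
Carol's rate: 1/2 of the job per hour
Combined rate: 1/12 + 1/2 = 7/12 per hour
Time = 1 / (7/12) = 12/7 hours (≈ 1.71 hours)

12/7 hours


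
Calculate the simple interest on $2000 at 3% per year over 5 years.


Use the formula I = P x R x T / 100
P x R x T = 2000 x 3 x 5 = 30000
I = 30000 / 100 = $300

$300


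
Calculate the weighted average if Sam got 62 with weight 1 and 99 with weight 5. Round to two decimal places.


Weighted sum:
1 x 62 + 5 x 99 = 557
Total weight:
1 + 5 = 6
Weighted average:
557 / 6 = 92.8333... ≈ 92.83

92.83


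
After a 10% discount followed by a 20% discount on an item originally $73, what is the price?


First discount:
10% of $73 = $7.30
Price after first discount:
$73 - $7.30 = $65.70
Second discount:
20% of $65.70 = $13.14
Final price:
$65.70 - $13.14 = $52.56

$52.56


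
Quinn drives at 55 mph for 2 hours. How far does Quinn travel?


Use the formula: distance = speed x time
Speed = 55 mph, Time = 2 hours
55 x 2 = 110 miles

110 miles


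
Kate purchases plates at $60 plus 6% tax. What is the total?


Calculate the tax:
6% of $60 = $3.60
Add tax to price:
$60 + $3.60 = $63.60

$63.60


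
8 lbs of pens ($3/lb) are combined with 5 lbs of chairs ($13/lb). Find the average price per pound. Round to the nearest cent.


Cost of pens:
8 x $3 = $24
Cost of chairs:
5 x $13 = $65
Total cost: $24 + $65 = $89
Total weight: 13 lbs
Average: $89 / 13 = $6.8461... ≈ $6.85/lb

$6.85/lb


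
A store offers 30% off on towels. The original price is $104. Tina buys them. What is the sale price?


Calculate the discount amount:
30% of $104 = $31.20
Subtract from original:
$104 - $31.20 = $72.80

$72.80


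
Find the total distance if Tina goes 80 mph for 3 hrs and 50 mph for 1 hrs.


Leg 1 distance:
80 x 3 = 240 miles
Leg 2 distance:
50 x 1 = 50 miles
Total distance:
240 + 50 = 290 miles

290 miles


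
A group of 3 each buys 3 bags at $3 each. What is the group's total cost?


Cost per person:
3 x $3 = $9
Group total:
3 x $9 = $27

$27


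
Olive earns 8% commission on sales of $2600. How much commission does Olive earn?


Convert rate to decimal:
8% = 0.08
Multiply by sales:
$2600 x 0.08 = $208

$208


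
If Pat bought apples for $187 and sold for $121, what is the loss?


Selling price = $121
Cost price = $187
Loss = cost price - selling price:
Loss = $187 - $121 = $66

$66


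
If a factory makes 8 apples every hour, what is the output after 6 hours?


Production rate: 8 apples per hour
Time: 6 hours
Total: 8 x 6 = 48 apples

48 apples


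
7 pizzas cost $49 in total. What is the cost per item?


Total cost: $49
Number of items: 7
Unit price: $49 / 7 = $7

$7


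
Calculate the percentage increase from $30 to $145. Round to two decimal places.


Find the absolute change:
|145 - 30| = 115
Divide by original and multiply by 100:
115 / 30 x 100 = 383.3333...% ≈ 383.33%

383.33%


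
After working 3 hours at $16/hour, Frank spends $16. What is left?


Calculate earnings:
3 x $16 = $48
Subtract spending:
$48 - $16 = $32

$32


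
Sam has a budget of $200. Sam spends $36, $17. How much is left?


Add up expenses:
$36 + $17 = $53
Subtract from budget:
$200 - $53 = $147

$147


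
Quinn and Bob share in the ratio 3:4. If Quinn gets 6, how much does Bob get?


Find the multiplier:
6 / 3 = 2
Apply to Bob's share:
4 x 2 = 8

8
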